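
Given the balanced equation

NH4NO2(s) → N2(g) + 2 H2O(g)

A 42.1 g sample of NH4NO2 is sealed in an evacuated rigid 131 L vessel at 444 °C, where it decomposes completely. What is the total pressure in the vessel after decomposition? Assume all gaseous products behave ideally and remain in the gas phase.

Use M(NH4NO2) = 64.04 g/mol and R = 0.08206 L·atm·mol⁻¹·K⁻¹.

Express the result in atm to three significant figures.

n(NH4NO2) = 42.1 / 64.04 = 0.6574 mol
n(gas produced) = (3/1) × 0.6574 = 1.972 mol
P = nRT/V = 1.972 × 0.08206 × 717.15 / 131 = 0.8859 atm

0.886 atm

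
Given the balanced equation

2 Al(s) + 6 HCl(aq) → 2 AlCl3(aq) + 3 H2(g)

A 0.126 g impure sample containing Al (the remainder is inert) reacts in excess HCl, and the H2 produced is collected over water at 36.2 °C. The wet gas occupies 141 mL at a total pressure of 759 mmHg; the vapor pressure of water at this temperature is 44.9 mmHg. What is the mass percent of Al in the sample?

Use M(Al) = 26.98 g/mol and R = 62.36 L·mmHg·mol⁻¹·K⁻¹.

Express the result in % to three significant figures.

74.5 %

P(H2) = 759 − 44.9 = 714.1 mmHg
n(H2) = PV/RT = (714.1 × 0.1410) / (62.36 × 309.35) = 0.005219 mol
n(Al) = (2/3) × 0.005219 = 0.003479 mol
m(Al) = 0.003479 × 26.98 = 0.09386 g
%Al = 0.09386 / 0.126 × 100 = 74.49%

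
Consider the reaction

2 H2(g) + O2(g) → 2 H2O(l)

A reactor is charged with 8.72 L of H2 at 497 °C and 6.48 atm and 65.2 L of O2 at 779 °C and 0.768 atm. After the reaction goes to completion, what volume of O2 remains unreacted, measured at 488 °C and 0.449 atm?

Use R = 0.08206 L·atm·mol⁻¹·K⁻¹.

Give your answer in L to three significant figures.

n(H2) = PV/RT = (6.48 × 8.72) / (0.08206 × 770.15) = 0.8941 mol
n(O2) = PV/RT = (0.768 × 65.2) / (0.08206 × 1052.15) = 0.5800 mol
For 0.8941 mol H2, stoichiometry requires (1/2) × 0.8941 = 0.4471 mol O2; 0.5800 mol is available, so H2 is limiting.
n(O2) consumed = (1/2) × 0.8941 = 0.4471 mol; remaining = 0.5800 − 0.4471 = 0.1329 mol
V(O2) = nRT/P = 0.1329 × 0.08206 × 761.15 / 0.449 = 18.49 L

18.5 L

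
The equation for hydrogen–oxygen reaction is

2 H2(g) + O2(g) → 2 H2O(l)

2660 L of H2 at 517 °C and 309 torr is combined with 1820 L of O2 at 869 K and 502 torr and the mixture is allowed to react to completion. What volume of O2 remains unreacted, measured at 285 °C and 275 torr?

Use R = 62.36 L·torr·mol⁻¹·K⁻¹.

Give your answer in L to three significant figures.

1080 L

n(H2) = PV/RT = (309 × 2660) / (62.36 × 790.15) = 16.68 mol
n(O2) = PV/RT = (502 × 1820) / (62.36 × 869) = 16.86 mol
For 16.68 mol H2, stoichiometry requires (1/2) × 16.68 = 8.340 mol O2; 16.86 mol is available, so H2 is limiting.
n(O2) consumed = (1/2) × 16.68 = 8.340 mol; remaining = 16.86 − 8.340 = 8.520 mol
V(O2) = nRT/P = 8.520 × 62.36 × 558.15 / 275 = 1078 L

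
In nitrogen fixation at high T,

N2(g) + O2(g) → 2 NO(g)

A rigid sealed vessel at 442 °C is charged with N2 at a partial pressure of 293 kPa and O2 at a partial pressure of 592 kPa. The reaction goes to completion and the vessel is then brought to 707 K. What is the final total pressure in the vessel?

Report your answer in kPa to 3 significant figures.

At constant V, partial pressures at 442 °C are proportional to moles, so apply stoichiometry directly to pressures.
P(O2) required for 293 kPa of N2 = (1/1) × 293 = 293.0 kPa; available 592 kPa, so N2 is limiting.
P(O2) remaining = 592 − (1/1) × 293 = 299.0 kPa
P(gaseous products) = (2)/1 × 293 = 586.0 kPa
P_total at 442 °C = 299.0 + 586.0 = 885.0 kPa
Scaling to 707 K: P = 885.0 × 707/715.15 = 874.9 kPa

875 kPa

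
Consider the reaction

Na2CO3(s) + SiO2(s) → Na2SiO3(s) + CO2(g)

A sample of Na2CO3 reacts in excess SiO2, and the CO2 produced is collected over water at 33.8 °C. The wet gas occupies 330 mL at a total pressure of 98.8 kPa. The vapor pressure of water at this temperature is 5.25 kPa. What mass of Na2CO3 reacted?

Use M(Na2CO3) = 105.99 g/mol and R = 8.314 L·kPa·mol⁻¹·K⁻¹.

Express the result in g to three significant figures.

1.28 g

P(CO2) = 98.8 − 5.25 = 93.55 kPa
n(CO2) = PV/RT = (93.55 × 0.3300) / (8.314 × 306.95) = 0.01210 mol
n(Na2CO3) = (1/1) × 0.01210 = 0.01210 mol
m(Na2CO3) = 0.01210 × 105.99 = 1.282 g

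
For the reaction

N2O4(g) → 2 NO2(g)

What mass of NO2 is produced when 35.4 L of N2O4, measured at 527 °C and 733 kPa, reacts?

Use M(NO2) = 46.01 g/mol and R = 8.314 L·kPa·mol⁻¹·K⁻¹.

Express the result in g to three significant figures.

359 g

n(N2O4) = PV/RT = (733 × 35.4) / (8.314 × 800.15) = 3.901 mol
n(NO2) = (2/1) × 3.901 = 7.802 mol
m(NO2) = 7.802 × 46.01 = 359.0 g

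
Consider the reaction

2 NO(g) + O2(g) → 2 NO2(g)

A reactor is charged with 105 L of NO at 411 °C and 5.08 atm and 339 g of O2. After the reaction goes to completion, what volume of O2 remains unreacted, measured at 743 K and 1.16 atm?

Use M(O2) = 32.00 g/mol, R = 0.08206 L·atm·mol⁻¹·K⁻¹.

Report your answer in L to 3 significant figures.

n(NO) = PV/RT = (5.08 × 105) / (0.08206 × 684.15) = 9.501 mol
n(O2) = 339 / 32.00 = 10.59 mol
For 9.501 mol NO, stoichiometry requires (1/2) × 9.501 = 4.750 mol O2; 10.59 mol is available, so NO is limiting.
n(O2) consumed = (1/2) × 9.501 = 4.750 mol; remaining = 10.59 − 4.750 = 5.840 mol
V(O2) = nRT/P = 5.840 × 0.08206 × 743 / 1.16 = 307.0 L

307 L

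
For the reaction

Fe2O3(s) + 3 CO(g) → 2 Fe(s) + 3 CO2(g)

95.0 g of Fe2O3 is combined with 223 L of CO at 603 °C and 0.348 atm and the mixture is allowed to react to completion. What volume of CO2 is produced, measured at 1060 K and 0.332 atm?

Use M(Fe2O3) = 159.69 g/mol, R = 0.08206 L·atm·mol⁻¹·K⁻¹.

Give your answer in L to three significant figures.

283 L

n(Fe2O3) = 95.0 / 159.69 = 0.5949 mol
n(CO) = PV/RT = (0.348 × 223) / (0.08206 × 876.15) = 1.079 mol
For 0.5949 mol Fe2O3, stoichiometry requires (3/1) × 0.5949 = 1.785 mol CO; 1.079 mol is available, so CO is limiting.
n(CO2) = (3/3) × 1.079 = 1.079 mol
V(CO2) = nRT/P = 1.079 × 0.08206 × 1060 / 0.332 = 282.7 L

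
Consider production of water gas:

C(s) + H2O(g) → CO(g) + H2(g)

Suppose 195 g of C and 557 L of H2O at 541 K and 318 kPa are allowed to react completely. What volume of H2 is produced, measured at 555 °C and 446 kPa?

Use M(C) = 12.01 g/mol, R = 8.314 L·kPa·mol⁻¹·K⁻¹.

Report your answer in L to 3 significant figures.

n(C) = 195 / 12.01 = 16.24 mol
n(H2O) = PV/RT = (318 × 557) / (8.314 × 541) = 39.38 mol
For 16.24 mol C, stoichiometry requires (1/1) × 16.24 = 16.24 mol H2O; 39.38 mol is available, so C is limiting.
n(H2) = (1/1) × 16.24 = 16.24 mol
V(H2) = nRT/P = 16.24 × 8.314 × 828.15 / 446 = 250.7 L

251 L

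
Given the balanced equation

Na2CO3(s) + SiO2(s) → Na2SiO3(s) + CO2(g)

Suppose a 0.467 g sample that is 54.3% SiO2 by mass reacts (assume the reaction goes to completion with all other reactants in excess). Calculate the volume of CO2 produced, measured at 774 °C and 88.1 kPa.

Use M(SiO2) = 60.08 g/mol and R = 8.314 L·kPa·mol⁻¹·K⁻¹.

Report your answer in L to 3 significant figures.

0.417 L

mass of SiO2 = 0.467 × 54.3/100 = 0.2536 g
n(SiO2) = 0.2536 / 60.08 = 0.004221 mol
n(CO2) = (1/1) × 0.004221 = 0.004221 mol
V = nRT/P = 0.004221 × 8.314 × 1047.15 / 88.1 = 0.4171 L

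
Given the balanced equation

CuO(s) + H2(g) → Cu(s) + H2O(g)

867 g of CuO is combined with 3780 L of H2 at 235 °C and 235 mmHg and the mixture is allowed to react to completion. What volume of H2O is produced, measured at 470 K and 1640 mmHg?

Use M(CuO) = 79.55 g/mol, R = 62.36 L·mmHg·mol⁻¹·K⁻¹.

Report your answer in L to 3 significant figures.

n(CuO) = 867 / 79.55 = 10.90 mol
n(H2) = PV/RT = (235 × 3780) / (62.36 × 508.15) = 28.03 mol
For 10.90 mol CuO, stoichiometry requires (1/1) × 10.90 = 10.90 mol H2; 28.03 mol is available, so CuO is limiting.
n(H2O) = (1/1) × 10.90 = 10.90 mol
V(H2O) = nRT/P = 10.90 × 62.36 × 470 / 1640 = 194.8 L

195 L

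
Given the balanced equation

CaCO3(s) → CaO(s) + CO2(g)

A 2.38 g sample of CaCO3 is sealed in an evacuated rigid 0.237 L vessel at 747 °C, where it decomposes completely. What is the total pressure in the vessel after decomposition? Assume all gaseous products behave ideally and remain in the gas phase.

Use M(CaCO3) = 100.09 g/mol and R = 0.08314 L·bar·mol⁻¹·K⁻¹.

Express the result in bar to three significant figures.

8.51 bar

n(CaCO3) = 2.38 / 100.09 = 0.02378 mol
n(gas produced) = (1/1) × 0.02378 = 0.02378 mol
P = nRT/V = 0.02378 × 0.08314 × 1020.15 / 0.237 = 8.510 bar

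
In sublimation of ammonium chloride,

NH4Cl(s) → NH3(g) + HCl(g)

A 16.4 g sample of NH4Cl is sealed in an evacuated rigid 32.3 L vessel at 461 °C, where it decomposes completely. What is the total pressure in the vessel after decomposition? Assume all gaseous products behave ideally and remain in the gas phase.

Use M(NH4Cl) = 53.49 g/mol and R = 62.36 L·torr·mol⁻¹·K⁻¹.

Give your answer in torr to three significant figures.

869 torr

n(NH4Cl) = 16.4 / 53.49 = 0.3066 mol
n(gas produced) = (2/1) × 0.3066 = 0.6132 mol
P = nRT/V = 0.6132 × 62.36 × 734.15 / 32.3 = 869.1 torr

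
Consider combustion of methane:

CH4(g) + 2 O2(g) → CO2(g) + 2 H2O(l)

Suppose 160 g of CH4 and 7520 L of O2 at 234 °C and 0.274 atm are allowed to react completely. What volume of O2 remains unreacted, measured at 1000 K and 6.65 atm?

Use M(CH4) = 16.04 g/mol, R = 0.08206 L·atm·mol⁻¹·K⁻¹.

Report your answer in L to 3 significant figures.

n(CH4) = 160 / 16.04 = 9.975 mol
n(O2) = PV/RT = (0.274 × 7520) / (0.08206 × 507.15) = 49.51 mol
For 9.975 mol CH4, stoichiometry requires (2/1) × 9.975 = 19.95 mol O2; 49.51 mol is available, so CH4 is limiting.
n(O2) consumed = (2/1) × 9.975 = 19.95 mol; remaining = 49.51 − 19.95 = 29.56 mol
V(O2) = nRT/P = 29.56 × 0.08206 × 1000 / 6.65 = 364.8 L

365 L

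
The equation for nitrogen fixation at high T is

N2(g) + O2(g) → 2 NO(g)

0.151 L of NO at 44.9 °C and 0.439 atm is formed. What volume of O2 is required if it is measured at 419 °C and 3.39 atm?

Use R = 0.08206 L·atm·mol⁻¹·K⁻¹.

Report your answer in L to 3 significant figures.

n(NO) = PV/RT = (0.439 × 0.151) / (0.08206 × 318.05) = 0.002540 mol
n(O2) = (1/2) × 0.002540 = 0.001270 mol
V = nRT/P = 0.001270 × 0.08206 × 692.15 / 3.39 = 0.02128 L

0.0213 L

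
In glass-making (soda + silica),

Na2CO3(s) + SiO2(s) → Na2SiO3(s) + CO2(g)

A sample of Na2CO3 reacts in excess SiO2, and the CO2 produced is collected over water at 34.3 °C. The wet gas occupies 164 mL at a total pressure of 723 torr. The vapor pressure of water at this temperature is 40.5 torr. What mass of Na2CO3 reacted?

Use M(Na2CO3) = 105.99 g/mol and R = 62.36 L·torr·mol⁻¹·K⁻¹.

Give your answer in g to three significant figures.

P(CO2) = 723 − 40.5 = 682.5 torr
n(CO2) = PV/RT = (682.5 × 0.1640) / (62.36 × 307.45) = 0.005838 mol
n(Na2CO3) = (1/1) × 0.005838 = 0.005838 mol
m(Na2CO3) = 0.005838 × 105.99 = 0.6188 g

0.619 g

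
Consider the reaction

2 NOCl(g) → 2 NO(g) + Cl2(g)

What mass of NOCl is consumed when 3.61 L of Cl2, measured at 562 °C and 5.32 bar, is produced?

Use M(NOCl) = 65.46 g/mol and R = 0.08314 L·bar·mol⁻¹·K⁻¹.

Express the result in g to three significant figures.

n(Cl2) = PV/RT = (5.32 × 3.61) / (0.08314 × 835.15) = 0.2766 mol
n(NOCl) = (2/1) × 0.2766 = 0.5532 mol
m(NOCl) = 0.5532 × 65.46 = 36.21 g

36.2 g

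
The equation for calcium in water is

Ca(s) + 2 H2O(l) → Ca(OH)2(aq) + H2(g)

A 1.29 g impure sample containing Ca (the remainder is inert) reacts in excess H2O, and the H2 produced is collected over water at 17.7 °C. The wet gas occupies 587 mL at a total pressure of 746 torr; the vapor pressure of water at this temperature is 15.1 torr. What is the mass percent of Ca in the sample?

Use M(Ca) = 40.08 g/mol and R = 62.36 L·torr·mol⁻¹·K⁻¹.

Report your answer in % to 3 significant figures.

73.5 %

P(H2) = 746 − 15.1 = 730.9 torr
n(H2) = PV/RT = (730.9 × 0.5870) / (62.36 × 290.85) = 0.02365 mol
n(Ca) = (1/1) × 0.02365 = 0.02365 mol
m(Ca) = 0.02365 × 40.08 = 0.9479 g
%Ca = 0.9479 / 1.29 × 100 = 73.48%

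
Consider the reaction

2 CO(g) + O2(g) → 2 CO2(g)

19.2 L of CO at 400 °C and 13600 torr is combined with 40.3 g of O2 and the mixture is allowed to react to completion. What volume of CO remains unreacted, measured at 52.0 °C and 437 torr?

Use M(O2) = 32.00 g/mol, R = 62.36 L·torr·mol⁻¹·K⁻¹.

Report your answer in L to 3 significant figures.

172 L

n(CO) = PV/RT = (13600 × 19.2) / (62.36 × 673.15) = 6.220 mol
n(O2) = 40.3 / 32.00 = 1.259 mol
For 6.220 mol CO, stoichiometry requires (1/2) × 6.220 = 3.110 mol O2; 1.259 mol is available, so O2 is limiting.
n(CO) consumed = (2/1) × 1.259 = 2.518 mol; remaining = 6.220 − 2.518 = 3.702 mol
V(CO) = nRT/P = 3.702 × 62.36 × 325.15 / 437 = 171.8 L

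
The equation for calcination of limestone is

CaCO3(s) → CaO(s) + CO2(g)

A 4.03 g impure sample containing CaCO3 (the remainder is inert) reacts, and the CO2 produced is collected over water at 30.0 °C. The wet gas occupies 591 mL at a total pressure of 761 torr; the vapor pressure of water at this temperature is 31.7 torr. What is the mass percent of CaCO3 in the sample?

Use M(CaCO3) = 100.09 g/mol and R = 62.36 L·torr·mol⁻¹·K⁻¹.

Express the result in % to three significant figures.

P(CO2) = 761 − 31.7 = 729.3 torr
n(CO2) = PV/RT = (729.3 × 0.5910) / (62.36 × 303.15) = 0.02280 mol
n(CaCO3) = (1/1) × 0.02280 = 0.02280 mol
m(CaCO3) = 0.02280 × 100.09 = 2.282 g
%CaCO3 = 2.282 / 4.03 × 100 = 56.63%

56.6 %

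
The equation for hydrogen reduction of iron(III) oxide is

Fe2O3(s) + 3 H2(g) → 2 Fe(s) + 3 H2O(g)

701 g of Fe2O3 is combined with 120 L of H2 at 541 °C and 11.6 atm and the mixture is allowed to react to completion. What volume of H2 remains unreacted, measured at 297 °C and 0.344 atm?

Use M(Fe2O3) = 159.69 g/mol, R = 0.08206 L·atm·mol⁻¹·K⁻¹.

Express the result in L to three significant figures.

1040 L

n(Fe2O3) = 701 / 159.69 = 4.390 mol
n(H2) = PV/RT = (11.6 × 120) / (0.08206 × 814.15) = 20.84 mol
For 4.390 mol Fe2O3, stoichiometry requires (3/1) × 4.390 = 13.17 mol H2; 20.84 mol is available, so Fe2O3 is limiting.
n(H2) consumed = (3/1) × 4.390 = 13.17 mol; remaining = 20.84 − 13.17 = 7.670 mol
V(H2) = nRT/P = 7.670 × 0.08206 × 570.15 / 0.344 = 1043 L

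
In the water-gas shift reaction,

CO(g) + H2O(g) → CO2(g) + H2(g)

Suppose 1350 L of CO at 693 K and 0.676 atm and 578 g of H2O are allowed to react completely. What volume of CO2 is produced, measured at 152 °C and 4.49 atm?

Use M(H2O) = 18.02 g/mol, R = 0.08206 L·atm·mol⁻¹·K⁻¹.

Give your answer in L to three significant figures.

125 L

n(CO) = PV/RT = (0.676 × 1350) / (0.08206 × 693) = 16.05 mol
n(H2O) = 578 / 18.02 = 32.08 mol
For 16.05 mol CO, stoichiometry requires (1/1) × 16.05 = 16.05 mol H2O; 32.08 mol is available, so CO is limiting.
n(CO2) = (1/1) × 16.05 = 16.05 mol
V(CO2) = nRT/P = 16.05 × 0.08206 × 425.15 / 4.49 = 124.7 L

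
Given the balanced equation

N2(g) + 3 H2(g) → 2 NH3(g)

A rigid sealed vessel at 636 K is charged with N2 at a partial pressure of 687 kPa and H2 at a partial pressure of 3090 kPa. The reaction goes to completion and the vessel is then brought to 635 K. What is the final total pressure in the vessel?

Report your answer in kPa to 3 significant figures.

2400 kPa

At constant V, partial pressures at 636 K are proportional to moles, so apply stoichiometry directly to pressures.
P(H2) required for 687 kPa of N2 = (3/1) × 687 = 2061 kPa; available 3090 kPa, so N2 is limiting.
P(H2) remaining = 3090 − (3/1) × 687 = 1029 kPa
P(gaseous products) = (2)/1 × 687 = 1374 kPa
P_total at 636 K = 1029 + 1374 = 2403 kPa
Scaling to 635 K: P = 2403 × 635/636 = 2399 kPa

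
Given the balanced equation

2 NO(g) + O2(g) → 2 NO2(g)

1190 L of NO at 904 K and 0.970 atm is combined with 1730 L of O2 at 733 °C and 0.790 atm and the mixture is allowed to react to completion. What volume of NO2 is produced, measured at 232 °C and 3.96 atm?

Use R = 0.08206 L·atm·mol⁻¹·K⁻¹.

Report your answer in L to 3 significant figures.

163 L

n(NO) = PV/RT = (0.970 × 1190) / (0.08206 × 904) = 15.56 mol
n(O2) = PV/RT = (0.790 × 1730) / (0.08206 × 1006.15) = 16.55 mol
For 15.56 mol NO, stoichiometry requires (1/2) × 15.56 = 7.780 mol O2; 16.55 mol is available, so NO is limiting.
n(NO2) = (2/2) × 15.56 = 15.56 mol
V(NO2) = nRT/P = 15.56 × 0.08206 × 505.15 / 3.96 = 162.9 L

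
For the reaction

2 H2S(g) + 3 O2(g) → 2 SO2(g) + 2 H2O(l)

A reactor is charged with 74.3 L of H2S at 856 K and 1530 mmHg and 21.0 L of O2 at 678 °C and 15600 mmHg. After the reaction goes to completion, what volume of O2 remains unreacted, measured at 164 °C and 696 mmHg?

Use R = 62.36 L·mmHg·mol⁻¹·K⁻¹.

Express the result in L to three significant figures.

n(H2S) = PV/RT = (1530 × 74.3) / (62.36 × 856) = 2.130 mol
n(O2) = PV/RT = (15600 × 21.0) / (62.36 × 951.15) = 5.523 mol
For 2.130 mol H2S, stoichiometry requires (3/2) × 2.130 = 3.195 mol O2; 5.523 mol is available, so H2S is limiting.
n(O2) consumed = (3/2) × 2.130 = 3.195 mol; remaining = 5.523 − 3.195 = 2.328 mol
V(O2) = nRT/P = 2.328 × 62.36 × 437.15 / 696 = 91.18 L

91.2 L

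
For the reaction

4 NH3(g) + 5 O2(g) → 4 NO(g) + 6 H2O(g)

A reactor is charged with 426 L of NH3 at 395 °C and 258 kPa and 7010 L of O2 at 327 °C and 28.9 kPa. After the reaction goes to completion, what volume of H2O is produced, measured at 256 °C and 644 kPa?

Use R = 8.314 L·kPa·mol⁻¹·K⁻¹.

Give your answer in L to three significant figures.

n(NH3) = PV/RT = (258 × 426) / (8.314 × 668.15) = 19.79 mol
n(O2) = PV/RT = (28.9 × 7010) / (8.314 × 600.15) = 40.60 mol
For 19.79 mol NH3, stoichiometry requires (5/4) × 19.79 = 24.74 mol O2; 40.60 mol is available, so NH3 is limiting.
n(H2O) = (6/4) × 19.79 = 29.68 mol
V(H2O) = nRT/P = 29.68 × 8.314 × 529.15 / 644 = 202.8 L

203 L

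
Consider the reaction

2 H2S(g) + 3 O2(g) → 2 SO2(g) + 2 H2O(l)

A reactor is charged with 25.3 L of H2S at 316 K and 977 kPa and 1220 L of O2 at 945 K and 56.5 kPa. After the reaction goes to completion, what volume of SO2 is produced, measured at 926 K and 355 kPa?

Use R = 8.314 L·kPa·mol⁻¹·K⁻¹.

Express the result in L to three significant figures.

127 L

n(H2S) = PV/RT = (977 × 25.3) / (8.314 × 316) = 9.408 mol
n(O2) = PV/RT = (56.5 × 1220) / (8.314 × 945) = 8.773 mol
For 9.408 mol H2S, stoichiometry requires (3/2) × 9.408 = 14.11 mol O2; 8.773 mol is available, so O2 is limiting.
n(SO2) = (2/3) × 8.773 = 5.849 mol
V(SO2) = nRT/P = 5.849 × 8.314 × 926 / 355 = 126.8 L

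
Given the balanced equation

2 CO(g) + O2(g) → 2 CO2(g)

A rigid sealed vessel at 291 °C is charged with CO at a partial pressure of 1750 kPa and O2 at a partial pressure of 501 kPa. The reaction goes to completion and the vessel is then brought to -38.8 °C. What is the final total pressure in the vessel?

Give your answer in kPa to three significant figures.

With V and T fixed, P_i ∝ n_i, so the mole ratios apply directly to partial pressures at 291 °C.
P(O2) required for 1750 kPa of CO = (1/2) × 1750 = 875.0 kPa; available 501 kPa, so O2 is limiting.
P(CO) remaining = 1750 − (2/1) × 501 = 748.0 kPa
P(gaseous products) = (2)/1 × 501 = 1002 kPa
P_total at 291 °C = 748.0 + 1002 = 1750 kPa
Scaling to -38.8 °C: P = 1750 × 234.35/564.15 = 727.0 kPa

727 kPa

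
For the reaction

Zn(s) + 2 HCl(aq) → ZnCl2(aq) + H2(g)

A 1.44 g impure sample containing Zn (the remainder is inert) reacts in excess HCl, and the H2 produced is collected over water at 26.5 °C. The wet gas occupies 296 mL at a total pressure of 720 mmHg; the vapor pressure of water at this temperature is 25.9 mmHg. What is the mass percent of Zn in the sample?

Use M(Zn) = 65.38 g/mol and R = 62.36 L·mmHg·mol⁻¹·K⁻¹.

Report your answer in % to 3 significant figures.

P(H2) = 720 − 25.9 = 694.1 mmHg
n(H2) = PV/RT = (694.1 × 0.2960) / (62.36 × 299.65) = 0.01099 mol
n(Zn) = (1/1) × 0.01099 = 0.01099 mol
m(Zn) = 0.01099 × 65.38 = 0.7185 g
%Zn = 0.7185 / 1.44 × 100 = 49.90%

49.9 %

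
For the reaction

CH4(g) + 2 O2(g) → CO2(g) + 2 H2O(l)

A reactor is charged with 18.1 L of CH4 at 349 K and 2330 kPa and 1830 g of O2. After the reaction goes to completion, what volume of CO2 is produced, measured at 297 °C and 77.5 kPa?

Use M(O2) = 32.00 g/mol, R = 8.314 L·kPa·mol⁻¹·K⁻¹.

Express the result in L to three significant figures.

889 L

n(CH4) = PV/RT = (2330 × 18.1) / (8.314 × 349) = 14.53 mol
n(O2) = 1830 / 32.00 = 57.19 mol
For 14.53 mol CH4, stoichiometry requires (2/1) × 14.53 = 29.06 mol O2; 57.19 mol is available, so CH4 is limiting.
n(CO2) = (1/1) × 14.53 = 14.53 mol
V(CO2) = nRT/P = 14.53 × 8.314 × 570.15 / 77.5 = 888.7 L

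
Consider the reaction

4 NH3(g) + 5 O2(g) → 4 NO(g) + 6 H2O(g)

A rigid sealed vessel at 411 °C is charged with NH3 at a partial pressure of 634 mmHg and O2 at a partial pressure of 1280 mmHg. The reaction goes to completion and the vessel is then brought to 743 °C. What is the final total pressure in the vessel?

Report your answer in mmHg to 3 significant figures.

Because the vessel is rigid and T is held at 411 °C, work the stoichiometry in partial pressures (P_i = n_iRT/V).
P(O2) required for 634 mmHg of NH3 = (5/4) × 634 = 792.5 mmHg; available 1280 mmHg, so NH3 is limiting.
P(O2) remaining = 1280 − (5/4) × 634 = 487.5 mmHg
P(gaseous products) = (4+6)/4 × 634 = 1585 mmHg
P_total at 411 °C = 487.5 + 1585 = 2072 mmHg
Scaling to 743 °C: P = 2072 × 1016.15/684.15 = 3077 mmHg

3080 mmHg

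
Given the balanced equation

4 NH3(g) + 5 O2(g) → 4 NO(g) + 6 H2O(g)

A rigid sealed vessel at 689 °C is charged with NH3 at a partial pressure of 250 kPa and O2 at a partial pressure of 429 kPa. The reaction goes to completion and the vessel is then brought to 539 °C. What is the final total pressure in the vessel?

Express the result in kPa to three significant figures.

Because the vessel is rigid and T is held at 689 °C, work the stoichiometry in partial pressures (P_i = n_iRT/V).
P(O2) required for 250 kPa of NH3 = (5/4) × 250 = 312.5 kPa; available 429 kPa, so NH3 is limiting.
P(O2) remaining = 429 − (5/4) × 250 = 116.5 kPa
P(gaseous products) = (4+6)/4 × 250 = 625.0 kPa
P_total at 689 °C = 116.5 + 625.0 = 741.5 kPa
Scaling to 539 °C: P = 741.5 × 812.15/962.15 = 625.9 kPa

626 kPa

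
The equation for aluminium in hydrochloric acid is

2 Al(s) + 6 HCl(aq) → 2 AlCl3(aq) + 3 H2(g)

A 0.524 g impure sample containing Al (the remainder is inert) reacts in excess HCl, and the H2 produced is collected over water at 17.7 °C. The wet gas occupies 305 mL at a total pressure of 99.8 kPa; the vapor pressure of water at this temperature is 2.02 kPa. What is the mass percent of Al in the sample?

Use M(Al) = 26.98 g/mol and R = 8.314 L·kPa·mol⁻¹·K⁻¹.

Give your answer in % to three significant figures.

P(H2) = 99.8 − 2.02 = 97.78 kPa
n(H2) = PV/RT = (97.78 × 0.3050) / (8.314 × 290.85) = 0.01233 mol
n(Al) = (2/3) × 0.01233 = 0.008220 mol
m(Al) = 0.008220 × 26.98 = 0.2218 g
%Al = 0.2218 / 0.524 × 100 = 42.33%

42.3 %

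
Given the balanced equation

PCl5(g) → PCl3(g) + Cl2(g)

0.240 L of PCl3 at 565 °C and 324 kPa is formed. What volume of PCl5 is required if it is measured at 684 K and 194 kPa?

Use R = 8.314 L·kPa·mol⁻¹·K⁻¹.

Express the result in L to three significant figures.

n(PCl3) = PV/RT = (324 × 0.240) / (8.314 × 838.15) = 0.01116 mol
n(PCl5) = (1/1) × 0.01116 = 0.01116 mol
V = nRT/P = 0.01116 × 8.314 × 684 / 194 = 0.3271 L

0.327 L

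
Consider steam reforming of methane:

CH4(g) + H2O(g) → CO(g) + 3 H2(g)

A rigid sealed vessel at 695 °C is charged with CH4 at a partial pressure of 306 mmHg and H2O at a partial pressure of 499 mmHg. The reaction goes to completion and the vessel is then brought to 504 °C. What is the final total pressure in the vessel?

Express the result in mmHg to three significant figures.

1140 mmHg

At constant V, partial pressures at 695 °C are proportional to moles, so apply stoichiometry directly to pressures.
P(H2O) required for 306 mmHg of CH4 = (1/1) × 306 = 306.0 mmHg; available 499 mmHg, so CH4 is limiting.
P(H2O) remaining = 499 − (1/1) × 306 = 193.0 mmHg
P(gaseous products) = (1+3)/1 × 306 = 1224 mmHg
P_total at 695 °C = 193.0 + 1224 = 1417 mmHg
Scaling to 504 °C: P = 1417 × 777.15/968.15 = 1137 mmHg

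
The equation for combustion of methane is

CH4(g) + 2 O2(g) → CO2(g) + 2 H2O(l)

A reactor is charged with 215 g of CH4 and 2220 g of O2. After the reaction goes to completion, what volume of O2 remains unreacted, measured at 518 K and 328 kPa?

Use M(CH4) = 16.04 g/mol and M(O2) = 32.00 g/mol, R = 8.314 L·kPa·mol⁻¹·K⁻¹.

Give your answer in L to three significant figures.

559 L

n(CH4) = 215 / 16.04 = 13.40 mol
n(O2) = 2220 / 32.00 = 69.38 mol
For 13.40 mol CH4, stoichiometry requires (2/1) × 13.40 = 26.80 mol O2; 69.38 mol is available, so CH4 is limiting.
n(O2) consumed = (2/1) × 13.40 = 26.80 mol; remaining = 69.38 − 26.80 = 42.58 mol
V(O2) = nRT/P = 42.58 × 8.314 × 518 / 328 = 559.1 L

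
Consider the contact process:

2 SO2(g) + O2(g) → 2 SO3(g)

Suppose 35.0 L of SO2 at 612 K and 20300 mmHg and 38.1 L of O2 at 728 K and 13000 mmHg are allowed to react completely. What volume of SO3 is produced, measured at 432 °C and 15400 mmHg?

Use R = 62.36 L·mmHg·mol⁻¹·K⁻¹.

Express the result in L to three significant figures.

53.2 L

n(SO2) = PV/RT = (20300 × 35.0) / (62.36 × 612) = 18.62 mol
n(O2) = PV/RT = (13000 × 38.1) / (62.36 × 728) = 10.91 mol
For 18.62 mol SO2, stoichiometry requires (1/2) × 18.62 = 9.310 mol O2; 10.91 mol is available, so SO2 is limiting.
n(SO3) = (2/2) × 18.62 = 18.62 mol
V(SO3) = nRT/P = 18.62 × 62.36 × 705.15 / 15400 = 53.17 L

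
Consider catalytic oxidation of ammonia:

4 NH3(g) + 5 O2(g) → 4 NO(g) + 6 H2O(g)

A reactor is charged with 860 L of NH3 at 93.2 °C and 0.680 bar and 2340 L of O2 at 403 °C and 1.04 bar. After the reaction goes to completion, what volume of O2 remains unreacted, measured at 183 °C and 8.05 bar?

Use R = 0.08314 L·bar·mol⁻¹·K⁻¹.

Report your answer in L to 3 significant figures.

n(NH3) = PV/RT = (0.680 × 860) / (0.08314 × 366.35) = 19.20 mol
n(O2) = PV/RT = (1.04 × 2340) / (0.08314 × 676.15) = 43.29 mol
For 19.20 mol NH3, stoichiometry requires (5/4) × 19.20 = 24.00 mol O2; 43.29 mol is available, so NH3 is limiting.
n(O2) consumed = (5/4) × 19.20 = 24.00 mol; remaining = 43.29 − 24.00 = 19.29 mol
V(O2) = nRT/P = 19.29 × 0.08314 × 456.15 / 8.05 = 90.88 L

90.9 L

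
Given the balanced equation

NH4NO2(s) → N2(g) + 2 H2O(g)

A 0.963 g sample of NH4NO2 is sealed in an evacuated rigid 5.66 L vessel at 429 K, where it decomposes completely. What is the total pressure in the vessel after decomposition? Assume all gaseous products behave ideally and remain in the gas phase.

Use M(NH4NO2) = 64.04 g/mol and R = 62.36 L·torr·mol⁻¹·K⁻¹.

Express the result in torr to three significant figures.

n(NH4NO2) = 0.963 / 64.04 = 0.01504 mol
n(gas produced) = (3/1) × 0.01504 = 0.04512 mol
P = nRT/V = 0.04512 × 62.36 × 429 / 5.66 = 213.3 torr

213 torr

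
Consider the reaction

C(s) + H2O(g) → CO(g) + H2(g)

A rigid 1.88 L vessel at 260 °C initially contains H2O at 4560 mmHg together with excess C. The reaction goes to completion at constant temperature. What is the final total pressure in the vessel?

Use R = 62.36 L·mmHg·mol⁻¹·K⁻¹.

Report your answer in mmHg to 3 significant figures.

At constant T and V, P ∝ n(gas): 1 mol gas → 2 mol gas.
P_final = (2/1) × 4560 = 9120 mmHg

9120 mmHg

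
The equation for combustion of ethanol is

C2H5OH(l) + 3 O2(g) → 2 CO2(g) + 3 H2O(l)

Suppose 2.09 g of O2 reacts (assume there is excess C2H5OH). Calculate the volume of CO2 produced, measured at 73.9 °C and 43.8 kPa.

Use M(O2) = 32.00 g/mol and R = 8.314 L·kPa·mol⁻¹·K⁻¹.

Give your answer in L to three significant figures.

n(O2) = 2.090 / 32.00 = 0.06531 mol
n(CO2) = (2/3) × 0.06531 = 0.04354 mol
V = nRT/P = 0.04354 × 8.314 × 347.05 / 43.8 = 2.868 L

2.87 L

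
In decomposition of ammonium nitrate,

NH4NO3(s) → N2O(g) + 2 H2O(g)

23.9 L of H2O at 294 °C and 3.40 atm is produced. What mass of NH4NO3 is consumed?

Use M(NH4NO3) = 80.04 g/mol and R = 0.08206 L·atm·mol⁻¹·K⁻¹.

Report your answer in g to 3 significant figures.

69.9 g

n(H2O) = PV/RT = (3.40 × 23.9) / (0.08206 × 567.15) = 1.746 mol
n(NH4NO3) = (1/2) × 1.746 = 0.8730 mol
m(NH4NO3) = 0.8730 × 80.04 = 69.87 g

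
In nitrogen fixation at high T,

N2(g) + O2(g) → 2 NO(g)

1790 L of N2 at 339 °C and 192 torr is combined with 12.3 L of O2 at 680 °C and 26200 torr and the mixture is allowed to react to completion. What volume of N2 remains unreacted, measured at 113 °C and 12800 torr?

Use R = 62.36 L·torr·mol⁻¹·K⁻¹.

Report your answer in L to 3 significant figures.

6.74 L

n(N2) = PV/RT = (192 × 1790) / (62.36 × 612.15) = 9.003 mol
n(O2) = PV/RT = (26200 × 12.3) / (62.36 × 953.15) = 5.422 mol
For 9.003 mol N2, stoichiometry requires (1/1) × 9.003 = 9.003 mol O2; 5.422 mol is available, so O2 is limiting.
n(N2) consumed = (1/1) × 5.422 = 5.422 mol; remaining = 9.003 − 5.422 = 3.581 mol
V(N2) = nRT/P = 3.581 × 62.36 × 386.15 / 12800 = 6.737 L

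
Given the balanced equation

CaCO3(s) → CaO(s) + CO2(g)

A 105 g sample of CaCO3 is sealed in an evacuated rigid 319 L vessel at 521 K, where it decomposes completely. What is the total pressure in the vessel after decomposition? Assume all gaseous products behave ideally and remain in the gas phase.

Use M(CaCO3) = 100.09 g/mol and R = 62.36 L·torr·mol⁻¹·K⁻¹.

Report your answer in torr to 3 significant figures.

n(CaCO3) = 105 / 100.09 = 1.049 mol
n(gas produced) = (1/1) × 1.049 = 1.049 mol
P = nRT/V = 1.049 × 62.36 × 521 / 319 = 106.8 torr

107 torr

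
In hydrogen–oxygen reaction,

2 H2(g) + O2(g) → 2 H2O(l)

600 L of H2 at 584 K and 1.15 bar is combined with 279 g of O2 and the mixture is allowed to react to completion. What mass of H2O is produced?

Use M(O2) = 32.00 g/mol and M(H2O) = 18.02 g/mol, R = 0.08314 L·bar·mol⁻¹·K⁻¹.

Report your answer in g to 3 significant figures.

n(H2) = PV/RT = (1.15 × 600) / (0.08314 × 584) = 14.21 mol
n(O2) = 279 / 32.00 = 8.719 mol
For 14.21 mol H2, stoichiometry requires (1/2) × 14.21 = 7.105 mol O2; 8.719 mol is available, so H2 is limiting.
n(H2O) = (2/2) × 14.21 = 14.21 mol
m(H2O) = 14.21 × 18.02 = 256.1 g

256 g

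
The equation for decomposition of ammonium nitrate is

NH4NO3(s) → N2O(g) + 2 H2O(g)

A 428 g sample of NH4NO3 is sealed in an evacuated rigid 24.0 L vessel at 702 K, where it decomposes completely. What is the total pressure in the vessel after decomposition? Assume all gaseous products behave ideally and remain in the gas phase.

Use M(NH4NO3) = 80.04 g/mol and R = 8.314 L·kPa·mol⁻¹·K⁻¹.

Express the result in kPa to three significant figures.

3900 kPa

n(NH4NO3) = 428 / 80.04 = 5.347 mol
n(gas produced) = (3/1) × 5.347 = 16.04 mol
P = nRT/V = 16.04 × 8.314 × 702 / 24.0 = 3901 kPa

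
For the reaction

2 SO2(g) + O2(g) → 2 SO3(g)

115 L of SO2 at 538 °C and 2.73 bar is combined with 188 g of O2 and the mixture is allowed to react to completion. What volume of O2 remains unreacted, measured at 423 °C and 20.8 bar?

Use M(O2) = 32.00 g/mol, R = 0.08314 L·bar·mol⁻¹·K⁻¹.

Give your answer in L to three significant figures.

9.87 L

n(SO2) = PV/RT = (2.73 × 115) / (0.08314 × 811.15) = 4.655 mol
n(O2) = 188 / 32.00 = 5.875 mol
For 4.655 mol SO2, stoichiometry requires (1/2) × 4.655 = 2.328 mol O2; 5.875 mol is available, so SO2 is limiting.
n(O2) consumed = (1/2) × 4.655 = 2.328 mol; remaining = 5.875 − 2.328 = 3.547 mol
V(O2) = nRT/P = 3.547 × 0.08314 × 696.15 / 20.8 = 9.870 L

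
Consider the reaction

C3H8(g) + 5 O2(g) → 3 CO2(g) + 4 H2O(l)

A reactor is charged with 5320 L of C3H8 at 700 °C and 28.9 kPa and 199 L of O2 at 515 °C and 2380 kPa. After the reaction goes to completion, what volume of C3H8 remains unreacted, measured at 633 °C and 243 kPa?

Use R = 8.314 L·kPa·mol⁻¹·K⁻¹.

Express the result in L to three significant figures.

141 L

n(C3H8) = PV/RT = (28.9 × 5320) / (8.314 × 973.15) = 19.00 mol
n(O2) = PV/RT = (2380 × 199) / (8.314 × 788.15) = 72.28 mol
For 19.00 mol C3H8, stoichiometry requires (5/1) × 19.00 = 95.00 mol O2; 72.28 mol is available, so O2 is limiting.
n(C3H8) consumed = (1/5) × 72.28 = 14.46 mol; remaining = 19.00 − 14.46 = 4.540 mol
V(C3H8) = nRT/P = 4.540 × 8.314 × 906.15 / 243 = 140.8 L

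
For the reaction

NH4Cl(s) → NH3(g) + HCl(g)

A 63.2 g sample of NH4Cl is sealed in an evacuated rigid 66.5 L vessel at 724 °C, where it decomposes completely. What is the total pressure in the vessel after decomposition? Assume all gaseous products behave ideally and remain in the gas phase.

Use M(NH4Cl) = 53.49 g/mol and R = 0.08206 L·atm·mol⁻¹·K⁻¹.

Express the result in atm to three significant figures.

n(NH4Cl) = 63.2 / 53.49 = 1.182 mol
n(gas produced) = (2/1) × 1.182 = 2.364 mol
P = nRT/V = 2.364 × 0.08206 × 997.15 / 66.5 = 2.909 atm

2.91 atm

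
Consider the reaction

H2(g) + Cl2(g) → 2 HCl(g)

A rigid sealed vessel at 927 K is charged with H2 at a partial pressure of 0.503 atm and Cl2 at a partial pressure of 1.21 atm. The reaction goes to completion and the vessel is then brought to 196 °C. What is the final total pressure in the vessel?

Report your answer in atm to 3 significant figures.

Because the vessel is rigid and T is held at 927 K, work the stoichiometry in partial pressures (P_i = n_iRT/V).
P(Cl2) required for 0.503 atm of H2 = (1/1) × 0.503 = 0.5030 atm; available 1.21 atm, so H2 is limiting.
P(Cl2) remaining = 1.21 − (1/1) × 0.503 = 0.7070 atm
P(gaseous products) = (2)/1 × 0.503 = 1.006 atm
P_total at 927 K = 0.7070 + 1.006 = 1.713 atm
Scaling to 196 °C: P = 1.713 × 469.15/927 = 0.8669 atm

0.867 atm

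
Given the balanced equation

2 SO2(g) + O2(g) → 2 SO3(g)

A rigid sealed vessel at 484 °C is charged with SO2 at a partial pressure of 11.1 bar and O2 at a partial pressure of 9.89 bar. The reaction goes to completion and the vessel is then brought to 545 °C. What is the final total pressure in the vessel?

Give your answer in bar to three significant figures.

16.7 bar

At constant V, partial pressures at 484 °C are proportional to moles, so apply stoichiometry directly to pressures.
P(O2) required for 11.1 bar of SO2 = (1/2) × 11.1 = 5.550 bar; available 9.89 bar, so SO2 is limiting.
P(O2) remaining = 9.89 − (1/2) × 11.1 = 4.340 bar
P(gaseous products) = (2)/2 × 11.1 = 11.10 bar
P_total at 484 °C = 4.340 + 11.10 = 15.44 bar
Scaling to 545 °C: P = 15.44 × 818.15/757.15 = 16.68 bar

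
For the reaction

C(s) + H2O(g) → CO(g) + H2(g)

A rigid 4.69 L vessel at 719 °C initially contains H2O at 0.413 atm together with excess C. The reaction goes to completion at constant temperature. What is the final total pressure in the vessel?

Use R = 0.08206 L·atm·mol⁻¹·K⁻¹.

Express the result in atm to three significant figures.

0.826 atm

At constant T and V, P ∝ n(gas): 1 mol gas → 2 mol gas.
P_final = (2/1) × 0.413 = 0.8260 atm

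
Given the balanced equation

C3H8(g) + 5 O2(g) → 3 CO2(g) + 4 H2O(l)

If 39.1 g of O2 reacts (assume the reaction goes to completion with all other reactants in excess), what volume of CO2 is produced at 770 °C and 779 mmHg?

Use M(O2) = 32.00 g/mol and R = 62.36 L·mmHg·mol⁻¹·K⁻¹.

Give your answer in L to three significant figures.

61.2 L

n(O2) = 39.10 / 32.00 = 1.222 mol
n(CO2) = (3/5) × 1.222 = 0.7332 mol
V = nRT/P = 0.7332 × 62.36 × 1043.15 / 779 = 61.23 L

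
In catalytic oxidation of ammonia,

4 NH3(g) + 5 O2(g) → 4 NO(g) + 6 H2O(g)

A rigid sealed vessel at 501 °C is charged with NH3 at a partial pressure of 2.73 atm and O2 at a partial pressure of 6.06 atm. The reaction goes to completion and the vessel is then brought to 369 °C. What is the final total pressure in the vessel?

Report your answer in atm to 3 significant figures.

At constant V, partial pressures at 501 °C are proportional to moles, so apply stoichiometry directly to pressures.
P(O2) required for 2.73 atm of NH3 = (5/4) × 2.73 = 3.413 atm; available 6.06 atm, so NH3 is limiting.
P(O2) remaining = 6.06 − (5/4) × 2.73 = 2.647 atm
P(gaseous products) = (4+6)/4 × 2.73 = 6.825 atm
P_total at 501 °C = 2.647 + 6.825 = 9.472 atm
Scaling to 369 °C: P = 9.472 × 642.15/774.15 = 7.857 atm

7.86 atm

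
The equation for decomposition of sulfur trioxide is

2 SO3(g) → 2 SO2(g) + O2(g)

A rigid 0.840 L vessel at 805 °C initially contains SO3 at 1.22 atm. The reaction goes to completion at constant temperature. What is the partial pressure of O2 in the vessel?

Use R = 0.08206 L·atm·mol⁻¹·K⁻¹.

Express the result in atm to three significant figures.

0.610 atm

n(SO3)₀ = PV/RT = (1.22 × 0.840) / (0.08206 × 1078.15) = 0.01158 mol
n(O2) = (1/2) × 0.01158 = 0.005790 mol
P(O2) = nRT/V = 0.005790 × 0.08206 × 1078.15 / 0.840 = 0.6098 atm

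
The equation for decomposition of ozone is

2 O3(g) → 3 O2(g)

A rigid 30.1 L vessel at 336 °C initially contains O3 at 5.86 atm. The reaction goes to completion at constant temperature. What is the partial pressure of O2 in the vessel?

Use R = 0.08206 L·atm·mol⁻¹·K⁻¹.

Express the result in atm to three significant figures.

n(O3)₀ = PV/RT = (5.86 × 30.1) / (0.08206 × 609.15) = 3.529 mol
n(O2) = (3/2) × 3.529 = 5.293 mol
P(O2) = nRT/V = 5.293 × 0.08206 × 609.15 / 30.1 = 8.790 atm

8.79 atm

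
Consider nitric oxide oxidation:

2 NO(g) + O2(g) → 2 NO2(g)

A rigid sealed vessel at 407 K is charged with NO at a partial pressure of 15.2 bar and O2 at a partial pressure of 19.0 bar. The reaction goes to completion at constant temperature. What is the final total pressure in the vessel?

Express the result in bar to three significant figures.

At constant V, partial pressures at 407 K are proportional to moles, so apply stoichiometry directly to pressures.
P(O2) required for 15.2 bar of NO = (1/2) × 15.2 = 7.600 bar; available 19.0 bar, so NO is limiting.
P(O2) remaining = 19.0 − (1/2) × 15.2 = 11.40 bar
P(gaseous products) = (2)/2 × 15.2 = 15.20 bar
P_total at 407 K = 11.40 + 15.20 = 26.60 bar

26.6 bar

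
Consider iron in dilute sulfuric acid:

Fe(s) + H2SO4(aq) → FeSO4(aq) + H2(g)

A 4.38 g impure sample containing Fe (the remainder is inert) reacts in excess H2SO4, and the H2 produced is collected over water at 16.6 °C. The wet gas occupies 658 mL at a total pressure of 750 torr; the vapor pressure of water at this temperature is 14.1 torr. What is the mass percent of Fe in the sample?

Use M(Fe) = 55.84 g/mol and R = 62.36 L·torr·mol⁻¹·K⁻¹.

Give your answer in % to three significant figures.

P(H2) = 750 − 14.1 = 735.9 torr
n(H2) = PV/RT = (735.9 × 0.6580) / (62.36 × 289.75) = 0.02680 mol
n(Fe) = (1/1) × 0.02680 = 0.02680 mol
m(Fe) = 0.02680 × 55.84 = 1.497 g
%Fe = 1.497 / 4.38 × 100 = 34.18%

34.2 %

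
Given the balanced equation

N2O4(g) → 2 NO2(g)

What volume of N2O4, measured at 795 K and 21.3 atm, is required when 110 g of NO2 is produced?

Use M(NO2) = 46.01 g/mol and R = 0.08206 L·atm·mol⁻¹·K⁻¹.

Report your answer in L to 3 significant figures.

3.66 L

n(NO2) = 110.0 / 46.01 = 2.391 mol
n(N2O4) = (1/2) × 2.391 = 1.196 mol
V = nRT/P = 1.196 × 0.08206 × 795 / 21.3 = 3.663 L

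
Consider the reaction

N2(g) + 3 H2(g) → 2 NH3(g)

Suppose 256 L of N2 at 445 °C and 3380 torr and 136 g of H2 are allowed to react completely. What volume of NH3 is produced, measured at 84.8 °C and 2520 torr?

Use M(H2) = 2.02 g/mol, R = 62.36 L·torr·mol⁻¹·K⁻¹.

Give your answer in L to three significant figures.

342 L

n(N2) = PV/RT = (3380 × 256) / (62.36 × 718.15) = 19.32 mol
n(H2) = 136 / 2.02 = 67.33 mol
For 19.32 mol N2, stoichiometry requires (3/1) × 19.32 = 57.96 mol H2; 67.33 mol is available, so N2 is limiting.
n(NH3) = (2/1) × 19.32 = 38.64 mol
V(NH3) = nRT/P = 38.64 × 62.36 × 357.95 / 2520 = 342.3 L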